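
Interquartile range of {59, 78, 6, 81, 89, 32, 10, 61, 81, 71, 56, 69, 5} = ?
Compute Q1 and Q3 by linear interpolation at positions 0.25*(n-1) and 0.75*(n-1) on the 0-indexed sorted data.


Sorted: 5, 6, 10, 32, 56, 59, 61, 69, 71, 78, 81, 81, 89
Q1 (25th %ile) = 32.0000
Q3 (75th %ile) = 78.0000
IQR = 78.0000 - 32.0000 = 46.0000

IQR = 46.0000


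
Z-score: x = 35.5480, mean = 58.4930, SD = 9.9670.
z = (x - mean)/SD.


z = (35.5480 - 58.4930)/9.9670
= -22.9450/9.9670
= -2.3021

z = -2.3021


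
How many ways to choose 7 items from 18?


C(18,7) = 18!/(7! × 11!)
= 6402373705728000/(5040 × 39916800)
= 31824

C(18,7) = 31824


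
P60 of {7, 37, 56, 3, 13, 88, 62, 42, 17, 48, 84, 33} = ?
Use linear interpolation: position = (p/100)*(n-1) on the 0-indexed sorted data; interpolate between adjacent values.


Sorted: 3, 7, 13, 17, 33, 37, 42, 48, 56, 62, 84, 88
n = 12
Index = 60/100 * 11 = 6.6000
Lower = data[6] = 42, Upper = data[7] = 48
P60 = 42 + 0.6000*(6) = 45.6000

P60 = 45.6000


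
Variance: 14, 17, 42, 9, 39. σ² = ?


Mean = 24.2000
Squared deviations: 104.0400, 51.8400, 316.8400, 231.0400, 219.0400
Sum = 922.8000
Variance = 922.8000/5 = 184.5600

Variance = 184.5600


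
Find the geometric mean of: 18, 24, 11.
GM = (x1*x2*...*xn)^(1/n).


Product = 18 × 24 × 11 = 4752
GM = 4752^(1/3) = 16.8122

GM = 16.8122


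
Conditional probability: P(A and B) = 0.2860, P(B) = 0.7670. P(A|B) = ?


P(A|B) = 0.2860/0.7670 = 0.3729

P(A|B) = 0.3729


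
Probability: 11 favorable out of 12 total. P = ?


P = 11/12 = 0.9167

P = 0.9167


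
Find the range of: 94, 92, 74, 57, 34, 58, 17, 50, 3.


Max = 94, Min = 3
Range = 94 - 3 = 91

Range = 91


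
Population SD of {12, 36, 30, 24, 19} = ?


Mean = 24.2000
Variance = 69.7600
SD = sqrt(69.7600) = 8.3522

SD = 8.3522


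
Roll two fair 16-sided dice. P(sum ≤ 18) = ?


Total outcomes = 16×16 = 256
Favorable (sum ≤ 18): 151
P = 151/256 = 0.5898

P = 0.5898


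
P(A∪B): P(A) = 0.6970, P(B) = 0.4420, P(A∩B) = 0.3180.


P(A∪B) = 0.6970 + 0.4420 - 0.3180
= 1.1390 - 0.3180
= 0.8210

P(A∪B) = 0.8210


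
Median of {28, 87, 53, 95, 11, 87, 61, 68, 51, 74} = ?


Sorted: 11, 28, 51, 53, 61, 68, 74, 87, 87, 95
n = 10 (even)
Middle values: 61 and 68
Median = (61+68)/2 = 64.5000

Median = 64.5000


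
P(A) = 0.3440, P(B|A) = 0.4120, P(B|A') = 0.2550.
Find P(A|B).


P(B) = P(B|A)*P(A) + P(B|A')*P(A')
= 0.4120*0.3440 + 0.2550*0.6560
= 0.141728 + 0.167280 = 0.309008
P(A|B) = 0.141728/0.309008 = 0.4587

P(A|B) = 0.4587


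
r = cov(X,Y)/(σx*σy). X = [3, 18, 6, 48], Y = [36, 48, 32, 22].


Mean X = 18.7500, Mean Y = 34.5000
SD X = 17.795716, SD Y = 9.313968
Cov = -91.875000
r = -91.875000/(17.795716*9.313968) = -0.5543

r = -0.5543


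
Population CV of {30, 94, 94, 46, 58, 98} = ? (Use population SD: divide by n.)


Mean = 70.0000
SD = 26.6333
CV = (26.6333/70.0000)*100 = 38.0476%

CV = 38.0476%


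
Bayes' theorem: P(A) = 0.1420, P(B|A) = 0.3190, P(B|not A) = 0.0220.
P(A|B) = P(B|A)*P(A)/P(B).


P(B) = P(B|A)*P(A) + P(B|A')*P(A')
= 0.3190*0.1420 + 0.0220*0.8580
= 0.045298 + 0.018876 = 0.064174
P(A|B) = 0.045298/0.064174 = 0.7059

P(A|B) = 0.7059


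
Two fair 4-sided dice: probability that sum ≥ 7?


Total outcomes = 4×4 = 16
Favorable (sum ≥ 7): 3
P = 3/16 = 0.1875

P = 0.1875


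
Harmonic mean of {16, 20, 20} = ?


Sum of reciprocals = 1/16 + 1/20 + 1/20 = 0.162500
HM = 3/0.162500 = 18.4615

HM = 18.4615


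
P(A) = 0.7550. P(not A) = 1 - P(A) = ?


P(not A) = 1 - 0.7550 = 0.2450

P(not A) = 0.2450


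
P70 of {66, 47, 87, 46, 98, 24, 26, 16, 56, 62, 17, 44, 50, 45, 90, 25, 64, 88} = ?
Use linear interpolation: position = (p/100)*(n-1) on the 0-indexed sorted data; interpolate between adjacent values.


Sorted: 16, 17, 24, 25, 26, 44, 45, 46, 47, 50, 56, 62, 64, 66, 87, 88, 90, 98
n = 18
Index = 70/100 * 17 = 11.9000
Lower = data[11] = 62, Upper = data[12] = 64
P70 = 62 + 0.9000*(2) = 63.8000

P70 = 63.8000


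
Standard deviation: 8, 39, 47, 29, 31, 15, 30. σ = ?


Mean = 28.4286
Variance = 151.9592
SD = sqrt(151.9592) = 12.3272

SD = 12.3272


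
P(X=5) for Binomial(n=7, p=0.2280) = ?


C(7,5) = 21
p^5 = 0.000616
(1-p)^2 = 0.595984
P = 21 * 0.000616 * 0.595984 = 0.0077

P(X=5) = 0.0077


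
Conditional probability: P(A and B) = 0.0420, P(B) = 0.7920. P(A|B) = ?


P(A|B) = 0.0420/0.7920 = 0.0530

P(A|B) = 0.0530


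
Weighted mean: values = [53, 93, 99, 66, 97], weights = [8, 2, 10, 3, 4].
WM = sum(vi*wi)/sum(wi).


Numerator = 53*8 + 93*2 + 99*10 + 66*3 + 97*4 = 2186
Denominator = 8 + 2 + 10 + 3 + 4 = 27
WM = 2186/27 = 80.9630

WM = 80.9630


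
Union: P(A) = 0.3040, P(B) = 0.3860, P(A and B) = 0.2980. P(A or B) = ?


P(A∪B) = 0.3040 + 0.3860 - 0.2980
= 0.6900 - 0.2980
= 0.3920

P(A∪B) = 0.3920


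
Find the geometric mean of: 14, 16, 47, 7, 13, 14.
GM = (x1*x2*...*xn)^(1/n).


Product = 14 × 16 × 47 × 7 × 13 × 14 = 13412672
GM = 13412672^(1/6) = 15.4141

GM = 15.4141


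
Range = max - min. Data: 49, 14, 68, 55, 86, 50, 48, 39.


Max = 86, Min = 14
Range = 86 - 14 = 72

Range = 72


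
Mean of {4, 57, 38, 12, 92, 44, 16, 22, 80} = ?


Sum = 4 + 57 + 38 + 12 + 92 + 44 + 16 + 22 + 80 = 365
n = 9
Mean = 365/9 = 40.5556

Mean = 40.5556


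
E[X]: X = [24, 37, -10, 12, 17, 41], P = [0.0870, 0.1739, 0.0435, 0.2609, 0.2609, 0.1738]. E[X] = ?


E[X] = 24*0.0870 + 37*0.1739 - 10*0.0435 + 12*0.2609 + 17*0.2609 + 41*0.1738
= 2.0880 + 6.4343 - 0.4350 + 3.1308 + 4.4353 + 7.1258
= 22.7792

E[X] = 22.7792


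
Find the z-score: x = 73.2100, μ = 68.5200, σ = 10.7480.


z = (73.2100 - 68.5200)/10.7480
= 4.6900/10.7480
= 0.4364

z = 0.4364


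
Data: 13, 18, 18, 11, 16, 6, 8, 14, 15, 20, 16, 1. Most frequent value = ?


Frequencies: 1:1, 6:1, 8:1, 11:1, 13:1, 14:1, 15:1, 16:2, 18:2, 20:1
Max frequency = 2
Mode = 16, 18

Mode = 16, 18


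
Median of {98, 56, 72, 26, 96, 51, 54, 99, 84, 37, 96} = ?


Sorted: 26, 37, 51, 54, 56, 72, 84, 96, 96, 98, 99
n = 11 (odd)
Middle value = 72

Median = 72


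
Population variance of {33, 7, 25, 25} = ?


Mean = 22.5000
Squared deviations: 110.2500, 240.2500, 6.2500, 6.2500
Sum = 363.0000
Variance = 363.0000/4 = 90.7500

Variance = 90.7500


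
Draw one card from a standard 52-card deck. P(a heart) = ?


13 hearts in 52 cards
P = 13/52 = 0.2500

P = 0.2500


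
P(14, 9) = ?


P(14,9) = 14!/5!
= 87178291200/120
= 726485760

P(14,9) = 726485760


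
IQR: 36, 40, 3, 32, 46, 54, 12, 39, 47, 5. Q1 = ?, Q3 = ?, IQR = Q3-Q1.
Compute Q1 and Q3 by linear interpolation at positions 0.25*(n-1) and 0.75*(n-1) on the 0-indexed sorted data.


Sorted: 3, 5, 12, 32, 36, 39, 40, 46, 47, 54
Q1 (25th %ile) = 17.0000
Q3 (75th %ile) = 44.5000
IQR = 44.5000 - 17.0000 = 27.5000

IQR = 27.5000


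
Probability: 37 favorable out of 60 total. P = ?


P = 37/60 = 0.6167

P = 0.6167


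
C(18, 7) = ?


C(18,7) = 18!/(7! × 11!)
= 6402373705728000/(5040 × 39916800)
= 31824

C(18,7) = 31824


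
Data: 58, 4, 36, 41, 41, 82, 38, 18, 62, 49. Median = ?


Sorted: 4, 18, 36, 38, 41, 41, 49, 58, 62, 82
n = 10 (even)
Middle values: 41 and 41
Median = (41+41)/2 = 41.0000

Median = 41.0000


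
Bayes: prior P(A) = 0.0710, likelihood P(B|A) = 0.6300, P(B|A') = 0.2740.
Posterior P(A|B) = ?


P(B) = P(B|A)*P(A) + P(B|A')*P(A')
= 0.6300*0.0710 + 0.2740*0.9290
= 0.044730 + 0.254546 = 0.299276
P(A|B) = 0.044730/0.299276 = 0.1495

P(A|B) = 0.1495


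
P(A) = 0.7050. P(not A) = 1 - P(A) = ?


P(not A) = 1 - 0.7050 = 0.2950

P(not A) = 0.2950


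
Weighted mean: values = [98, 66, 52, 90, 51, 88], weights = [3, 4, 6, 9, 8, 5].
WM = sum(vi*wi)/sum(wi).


Numerator = 98*3 + 66*4 + 52*6 + 90*9 + 51*8 + 88*5 = 2528
Denominator = 3 + 4 + 6 + 9 + 8 + 5 = 35
WM = 2528/35 = 72.2286

WM = 72.2286


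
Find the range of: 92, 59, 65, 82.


Max = 92, Min = 59
Range = 92 - 59 = 33

Range = 33


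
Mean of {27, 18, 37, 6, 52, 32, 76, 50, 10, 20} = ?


Sum = 27 + 18 + 37 + 6 + 52 + 32 + 76 + 50 + 10 + 20 = 328
n = 10
Mean = 328/10 = 32.8000

Mean = 32.8000


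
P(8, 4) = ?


P(8,4) = 8!/4!
= 40320/24
= 1680

P(8,4) = 1680


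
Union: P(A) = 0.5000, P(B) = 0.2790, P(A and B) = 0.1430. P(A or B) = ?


P(A∪B) = 0.5000 + 0.2790 - 0.1430
= 0.7790 - 0.1430
= 0.6360

P(A∪B) = 0.6360


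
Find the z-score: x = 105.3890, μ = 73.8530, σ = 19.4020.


z = (105.3890 - 73.8530)/19.4020
= 31.5360/19.4020
= 1.6254

z = 1.6254


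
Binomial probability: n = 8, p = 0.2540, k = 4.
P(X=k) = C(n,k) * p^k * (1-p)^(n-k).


C(8,4) = 70
p^4 = 0.004162
(1-p)^4 = 0.309710
P = 70 * 0.004162 * 0.309710 = 0.0902

P(X=4) = 0.0902


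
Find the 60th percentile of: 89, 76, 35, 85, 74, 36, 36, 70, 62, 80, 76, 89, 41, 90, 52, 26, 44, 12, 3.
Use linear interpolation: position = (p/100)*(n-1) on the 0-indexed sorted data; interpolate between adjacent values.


Sorted: 3, 12, 26, 35, 36, 36, 41, 44, 52, 62, 70, 74, 76, 76, 80, 85, 89, 89, 90
n = 19
Index = 60/100 * 18 = 10.8000
Lower = data[10] = 70, Upper = data[11] = 74
P60 = 70 + 0.8000*(4) = 73.2000

P60 = 73.2000


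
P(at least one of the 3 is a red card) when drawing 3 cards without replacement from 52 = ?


P(at least one) = 1 - P(none)
P(none) = (26/52) × (25/51) × (24/50) = 0.117647
P(at least one) = 1 - 0.117647 = 0.8824

P = 0.8824


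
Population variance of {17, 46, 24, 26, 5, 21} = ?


Mean = 23.1667
Squared deviations: 38.0278, 521.3611, 0.6944, 8.0278, 330.0278, 4.6944
Sum = 902.8333
Variance = 902.8333/6 = 150.4722

Variance = 150.4722


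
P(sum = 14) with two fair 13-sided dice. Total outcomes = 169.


Total outcomes = 13×13 = 169
Favorable (sum = 14): 13
P = 13/169 = 0.0769

P = 0.0769


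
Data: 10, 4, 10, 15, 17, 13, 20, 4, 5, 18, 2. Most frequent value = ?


Frequencies: 2:1, 4:2, 5:1, 10:2, 13:1, 15:1, 17:1, 18:1, 20:1
Max frequency = 2
Mode = 4, 10

Mode = 4, 10


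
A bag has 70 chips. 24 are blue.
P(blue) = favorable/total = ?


P = 24/70 = 0.3429

P = 0.3429


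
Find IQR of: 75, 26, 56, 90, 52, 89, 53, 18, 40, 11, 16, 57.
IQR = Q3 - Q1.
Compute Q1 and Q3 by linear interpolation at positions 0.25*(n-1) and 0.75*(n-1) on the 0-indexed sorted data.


Sorted: 11, 16, 18, 26, 40, 52, 53, 56, 57, 75, 89, 90
Q1 (25th %ile) = 24.0000
Q3 (75th %ile) = 61.5000
IQR = 61.5000 - 24.0000 = 37.5000

IQR = 37.5000


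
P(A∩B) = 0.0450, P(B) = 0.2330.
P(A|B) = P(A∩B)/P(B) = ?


P(A|B) = 0.0450/0.2330 = 0.1931

P(A|B) = 0.1931


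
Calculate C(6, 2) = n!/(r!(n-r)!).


C(6,2) = 6!/(2! × 4!)
= 720/(2 × 24)
= 15

C(6,2) = 15


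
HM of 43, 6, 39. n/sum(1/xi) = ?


Sum of reciprocals = 1/43 + 1/6 + 1/39 = 0.215564
HM = 3/0.215564 = 13.9170

HM = 13.9170


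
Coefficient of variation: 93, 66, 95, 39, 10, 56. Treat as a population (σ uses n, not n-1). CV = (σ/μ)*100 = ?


Mean = 59.8333
SD = 29.7401
CV = (29.7401/59.8333)*100 = 49.7049%

CV = 49.7049%


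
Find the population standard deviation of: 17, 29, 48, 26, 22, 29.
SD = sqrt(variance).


Mean = 28.5000
Variance = 93.5833
SD = sqrt(93.5833) = 9.6738

SD = 9.6738


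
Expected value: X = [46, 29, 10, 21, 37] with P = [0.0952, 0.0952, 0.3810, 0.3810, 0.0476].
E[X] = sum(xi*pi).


E[X] = 46*0.0952 + 29*0.0952 + 10*0.3810 + 21*0.3810 + 37*0.0476
= 4.3792 + 2.7608 + 3.8100 + 8.0010 + 1.7612
= 20.7122

E[X] = 20.7122


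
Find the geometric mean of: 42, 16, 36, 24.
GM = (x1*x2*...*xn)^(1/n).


Product = 42 × 16 × 36 × 24 = 580608
GM = 580608^(1/4) = 27.6039

GM = 27.6039


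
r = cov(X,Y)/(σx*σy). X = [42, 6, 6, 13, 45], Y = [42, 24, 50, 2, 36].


Mean X = 22.4000, Mean Y = 30.8000
SD X = 17.442477, SD Y = 16.714066
Cov = 80.880000
r = 80.880000/(17.442477*16.714066) = 0.2774

r = 0.2774


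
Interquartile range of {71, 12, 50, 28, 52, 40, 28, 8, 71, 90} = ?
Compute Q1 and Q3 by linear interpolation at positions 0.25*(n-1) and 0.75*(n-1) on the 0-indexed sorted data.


Sorted: 8, 12, 28, 28, 40, 50, 52, 71, 71, 90
Q1 (25th %ile) = 28.0000
Q3 (75th %ile) = 66.2500
IQR = 66.2500 - 28.0000 = 38.2500

IQR = 38.2500


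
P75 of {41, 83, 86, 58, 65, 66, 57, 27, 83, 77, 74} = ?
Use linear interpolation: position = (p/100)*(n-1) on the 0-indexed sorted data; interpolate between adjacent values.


Sorted: 27, 41, 57, 58, 65, 66, 74, 77, 83, 83, 86
n = 11
Index = 75/100 * 10 = 7.5000
Lower = data[7] = 77, Upper = data[8] = 83
P75 = 77 + 0.5000*(6) = 80.0000

P75 = 80.0000


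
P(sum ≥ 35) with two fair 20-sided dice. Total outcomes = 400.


Total outcomes = 20×20 = 400
Favorable (sum ≥ 35): 21
P = 21/400 = 0.0525

P = 0.0525


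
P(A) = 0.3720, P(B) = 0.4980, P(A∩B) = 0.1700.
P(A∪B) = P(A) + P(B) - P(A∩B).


P(A∪B) = 0.3720 + 0.4980 - 0.1700
= 0.8700 - 0.1700
= 0.7000

P(A∪B) = 0.7000


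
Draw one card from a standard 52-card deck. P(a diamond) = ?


13 diamonds in 52 cards
P = 13/52 = 0.2500

P = 0.2500


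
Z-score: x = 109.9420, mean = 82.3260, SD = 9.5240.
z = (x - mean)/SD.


z = (109.9420 - 82.3260)/9.5240
= 27.6160/9.5240
= 2.8996

z = 2.8996


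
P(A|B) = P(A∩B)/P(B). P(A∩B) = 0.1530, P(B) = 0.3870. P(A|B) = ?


P(A|B) = 0.1530/0.3870 = 0.3953

P(A|B) = 0.3953


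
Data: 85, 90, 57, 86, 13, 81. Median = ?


Sorted: 13, 57, 81, 85, 86, 90
n = 6 (even)
Middle values: 81 and 85
Median = (81+85)/2 = 83.0000

Median = 83.0000


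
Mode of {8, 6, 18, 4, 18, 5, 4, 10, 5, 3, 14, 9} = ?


Frequencies: 3:1, 4:2, 5:2, 6:1, 8:1, 9:1, 10:1, 14:1, 18:2
Max frequency = 2
Mode = 4, 5, 18

Mode = 4, 5, 18


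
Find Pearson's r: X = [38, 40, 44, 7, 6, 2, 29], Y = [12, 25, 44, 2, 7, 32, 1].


Mean X = 23.7143, Mean Y = 17.5714
SD X = 16.790425, SD Y = 15.220824
Cov = 89.163265
r = 89.163265/(16.790425*15.220824) = 0.3489

r = 0.3489


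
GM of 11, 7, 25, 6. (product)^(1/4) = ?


Product = 11 × 7 × 25 × 6 = 11550
GM = 11550^(1/4) = 10.3668

GM = 10.3668


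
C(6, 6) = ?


C(6,6) = 6!/(6! × 0!)
= 720/(720 × 1)
= 1

C(6,6) = 1


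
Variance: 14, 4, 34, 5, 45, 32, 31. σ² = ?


Mean = 23.5714
Squared deviations: 91.6122, 383.0408, 108.7551, 344.8980, 459.1837, 71.0408, 55.1837
Sum = 1513.7143
Variance = 1513.7143/7 = 216.2449

Variance = 216.2449


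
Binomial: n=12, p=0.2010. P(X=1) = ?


C(12,1) = 12
p^1 = 0.201000
(1-p)^11 = 0.084726
P = 12 * 0.201000 * 0.084726 = 0.2044

P(X=1) = 0.2044


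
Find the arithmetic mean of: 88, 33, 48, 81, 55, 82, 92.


Sum = 88 + 33 + 48 + 81 + 55 + 82 + 92 = 479
n = 7
Mean = 479/7 = 68.4286

Mean = 68.4286


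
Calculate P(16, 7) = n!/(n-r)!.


P(16,7) = 16!/9!
= 20922789888000/362880
= 57657600

P(16,7) = 57657600


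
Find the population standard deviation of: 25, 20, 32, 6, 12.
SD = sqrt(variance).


Mean = 19.0000
Variance = 84.8000
SD = sqrt(84.8000) = 9.2087

SD = 9.2087


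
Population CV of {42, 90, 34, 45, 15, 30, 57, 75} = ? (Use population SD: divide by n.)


Mean = 48.5000
SD = 22.9837
CV = (22.9837/48.5000)*100 = 47.3891%

CV = 47.3891%


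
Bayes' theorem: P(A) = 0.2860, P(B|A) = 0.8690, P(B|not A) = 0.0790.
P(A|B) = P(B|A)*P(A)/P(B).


P(B) = P(B|A)*P(A) + P(B|A')*P(A')
= 0.8690*0.2860 + 0.0790*0.7140
= 0.248534 + 0.056406 = 0.304940
P(A|B) = 0.248534/0.304940 = 0.8150

P(A|B) = 0.8150


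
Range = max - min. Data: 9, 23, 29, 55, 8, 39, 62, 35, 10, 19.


Max = 62, Min = 8
Range = 62 - 8 = 54

Range = 54


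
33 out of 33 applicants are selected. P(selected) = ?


P = 33/33 = 1.0000

P = 1.0000


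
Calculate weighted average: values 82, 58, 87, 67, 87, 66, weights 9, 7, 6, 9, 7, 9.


Numerator = 82*9 + 58*7 + 87*6 + 67*9 + 87*7 + 66*9 = 3472
Denominator = 9 + 7 + 6 + 9 + 7 + 9 = 47
WM = 3472/47 = 73.8723

WM = 73.8723


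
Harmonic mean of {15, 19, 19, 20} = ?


Sum of reciprocals = 1/15 + 1/19 + 1/19 + 1/20 = 0.221930
HM = 4/0.221930 = 18.0237

HM = 18.0237


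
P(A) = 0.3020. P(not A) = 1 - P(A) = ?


P(not A) = 1 - 0.3020 = 0.6980

P(not A) = 0.6980


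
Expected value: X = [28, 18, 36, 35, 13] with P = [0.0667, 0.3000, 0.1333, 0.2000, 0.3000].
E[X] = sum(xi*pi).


E[X] = 28*0.0667 + 18*0.3000 + 36*0.1333 + 35*0.2000 + 13*0.3000
= 1.8676 + 5.4000 + 4.7988 + 7.0000 + 3.9000
= 22.9664

E[X] = 22.9664


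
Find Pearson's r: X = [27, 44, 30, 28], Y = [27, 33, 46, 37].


Mean X = 32.2500, Mean Y = 35.7500
SD X = 6.869316, SD Y = 6.905614
Cov = -3.687500
r = -3.687500/(6.869316*6.905614) = -0.0777

r = -0.0777


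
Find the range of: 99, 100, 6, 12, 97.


Max = 100, Min = 6
Range = 100 - 6 = 94

Range = 94


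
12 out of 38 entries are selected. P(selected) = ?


P = 12/38 = 0.3158

P = 0.3158


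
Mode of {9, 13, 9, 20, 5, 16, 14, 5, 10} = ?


Frequencies: 5:2, 9:2, 10:1, 13:1, 14:1, 16:1, 20:1
Max frequency = 2
Mode = 5, 9

Mode = 5, 9


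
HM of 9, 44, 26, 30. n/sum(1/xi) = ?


Sum of reciprocals = 1/9 + 1/44 + 1/26 + 1/30 = 0.205633
HM = 4/0.205633 = 19.4521

HM = 19.4521


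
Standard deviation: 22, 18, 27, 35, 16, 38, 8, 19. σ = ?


Mean = 22.8750
Variance = 87.6094
SD = sqrt(87.6094) = 9.3600

SD = 9.3600


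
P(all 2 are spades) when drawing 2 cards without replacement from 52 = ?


P(all spades) = (13/52) × (12/51)
= 0.0588

P = 0.0588


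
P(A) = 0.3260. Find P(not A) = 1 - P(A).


P(not A) = 1 - 0.3260 = 0.6740

P(not A) = 0.6740


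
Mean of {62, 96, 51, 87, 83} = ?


Sum = 62 + 96 + 51 + 87 + 83 = 379
n = 5
Mean = 379/5 = 75.8000

Mean = 75.8000


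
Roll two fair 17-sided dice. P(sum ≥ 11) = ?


Total outcomes = 17×17 = 289
Favorable (sum ≥ 11): 244
P = 244/289 = 0.8443

P = 0.8443


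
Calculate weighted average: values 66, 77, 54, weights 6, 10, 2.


Numerator = 66*6 + 77*10 + 54*2 = 1274
Denominator = 6 + 10 + 2 = 18
WM = 1274/18 = 70.7778

WM = 70.7778


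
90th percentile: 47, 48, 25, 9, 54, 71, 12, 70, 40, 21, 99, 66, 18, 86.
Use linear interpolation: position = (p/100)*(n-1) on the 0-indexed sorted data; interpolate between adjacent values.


Sorted: 9, 12, 18, 21, 25, 40, 47, 48, 54, 66, 70, 71, 86, 99
n = 14
Index = 90/100 * 13 = 11.7000
Lower = data[11] = 71, Upper = data[12] = 86
P90 = 71 + 0.7000*(15) = 81.5000

P90 = 81.5000


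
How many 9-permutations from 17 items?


P(17,9) = 17!/8!
= 355687428096000/40320
= 8821612800

P(17,9) = 8821612800


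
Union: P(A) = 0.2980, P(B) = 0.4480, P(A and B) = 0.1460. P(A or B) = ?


P(A∪B) = 0.2980 + 0.4480 - 0.1460
= 0.7460 - 0.1460
= 0.6000

P(A∪B) = 0.6000


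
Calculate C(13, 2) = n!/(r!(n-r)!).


C(13,2) = 13!/(2! × 11!)
= 6227020800/(2 × 39916800)
= 78

C(13,2) = 78


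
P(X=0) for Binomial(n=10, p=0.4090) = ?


C(10,0) = 1
p^0 = 1.000000
(1-p)^10 = 0.005198
P = 1 * 1.000000 * 0.005198 = 0.0052

P(X=0) = 0.0052


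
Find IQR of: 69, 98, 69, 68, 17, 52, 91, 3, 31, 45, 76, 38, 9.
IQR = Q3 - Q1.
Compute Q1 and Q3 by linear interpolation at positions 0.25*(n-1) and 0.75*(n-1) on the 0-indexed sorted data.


Sorted: 3, 9, 17, 31, 38, 45, 52, 68, 69, 69, 76, 91, 98
Q1 (25th %ile) = 31.0000
Q3 (75th %ile) = 69.0000
IQR = 69.0000 - 31.0000 = 38.0000

IQR = 38.0000


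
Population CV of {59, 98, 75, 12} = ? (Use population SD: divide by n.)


Mean = 61.0000
SD = 31.5040
CV = (31.5040/61.0000)*100 = 51.6458%

CV = 51.6458%


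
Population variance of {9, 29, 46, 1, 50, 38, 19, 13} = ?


Mean = 25.6250
Squared deviations: 276.3906, 11.3906, 415.1406, 606.3906, 594.1406, 153.1406, 43.8906, 159.3906
Sum = 2259.8750
Variance = 2259.8750/8 = 282.4844

Variance = 282.4844


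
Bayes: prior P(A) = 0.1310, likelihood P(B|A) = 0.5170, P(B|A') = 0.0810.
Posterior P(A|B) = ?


P(B) = P(B|A)*P(A) + P(B|A')*P(A')
= 0.5170*0.1310 + 0.0810*0.8690
= 0.067727 + 0.070389 = 0.138116
P(A|B) = 0.067727/0.138116 = 0.4904

P(A|B) = 0.4904


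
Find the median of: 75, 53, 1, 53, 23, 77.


Sorted: 1, 23, 53, 53, 75, 77
n = 6 (even)
Middle values: 53 and 53
Median = (53+53)/2 = 53.0000

Median = 53.0000


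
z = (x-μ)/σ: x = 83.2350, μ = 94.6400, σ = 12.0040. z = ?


z = (83.2350 - 94.6400)/12.0040
= -11.4050/12.0040
= -0.9501

z = -0.9501


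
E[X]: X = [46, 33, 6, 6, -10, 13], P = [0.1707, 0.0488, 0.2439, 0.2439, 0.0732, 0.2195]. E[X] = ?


E[X] = 46*0.1707 + 33*0.0488 + 6*0.2439 + 6*0.2439 - 10*0.0732 + 13*0.2195
= 7.8522 + 1.6104 + 1.4634 + 1.4634 - 0.7320 + 2.8535
= 14.5109

E[X] = 14.5109


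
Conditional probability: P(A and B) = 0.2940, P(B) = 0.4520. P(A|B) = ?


P(A|B) = 0.2940/0.4520 = 0.6504

P(A|B) = 0.6504


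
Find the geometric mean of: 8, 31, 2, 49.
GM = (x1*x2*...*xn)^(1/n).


Product = 8 × 31 × 2 × 49 = 24304
GM = 24304^(1/4) = 12.4859

GM = 12.4859


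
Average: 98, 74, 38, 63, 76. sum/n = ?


Sum = 98 + 74 + 38 + 63 + 76 = 349
n = 5
Mean = 349/5 = 69.8000

Mean = 69.8000


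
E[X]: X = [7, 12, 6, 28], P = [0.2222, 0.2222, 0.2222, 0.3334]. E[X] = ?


E[X] = 7*0.2222 + 12*0.2222 + 6*0.2222 + 28*0.3334
= 1.5554 + 2.6664 + 1.3332 + 9.3352
= 14.8902

E[X] = 14.8902


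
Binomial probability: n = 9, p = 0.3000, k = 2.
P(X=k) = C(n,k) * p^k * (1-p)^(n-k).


C(9,2) = 36
p^2 = 0.090000
(1-p)^7 = 0.082354
P = 36 * 0.090000 * 0.082354 = 0.2668

P(X=2) = 0.2668


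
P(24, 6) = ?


P(24,6) = 24!/18!
= 620448401733239439360000/6402373705728000
= 96909120

P(24,6) = 96909120


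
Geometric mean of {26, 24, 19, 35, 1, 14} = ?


Product = 26 × 24 × 19 × 35 × 1 × 14 = 5809440
GM = 5809440^(1/6) = 13.4077

GM = 13.4077


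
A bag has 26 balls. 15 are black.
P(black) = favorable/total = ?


P = 15/26 = 0.5769

P = 0.5769


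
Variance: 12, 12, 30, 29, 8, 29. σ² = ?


Mean = 20.0000
Squared deviations: 64.0000, 64.0000, 100.0000, 81.0000, 144.0000, 81.0000
Sum = 534.0000
Variance = 534.0000/6 = 89.0000

Variance = 89.0000


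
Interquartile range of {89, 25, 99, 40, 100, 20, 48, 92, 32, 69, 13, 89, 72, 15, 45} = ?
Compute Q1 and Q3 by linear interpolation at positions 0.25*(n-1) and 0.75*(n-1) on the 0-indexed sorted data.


Sorted: 13, 15, 20, 25, 32, 40, 45, 48, 69, 72, 89, 89, 92, 99, 100
Q1 (25th %ile) = 28.5000
Q3 (75th %ile) = 89.0000
IQR = 89.0000 - 28.5000 = 60.5000

IQR = 60.5000


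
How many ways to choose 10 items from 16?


C(16,10) = 16!/(10! × 6!)
= 20922789888000/(3628800 × 720)
= 8008

C(16,10) = 8008


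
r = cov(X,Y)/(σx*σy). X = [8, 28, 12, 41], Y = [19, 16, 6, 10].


Mean X = 22.2500, Mean Y = 12.7500
SD X = 13.160072, SD Y = 5.068284
Cov = -13.187500
r = -13.187500/(13.160072*5.068284) = -0.1977

r = -0.1977


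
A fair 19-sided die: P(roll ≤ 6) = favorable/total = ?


Favorable outcomes (roll ≤ 6): 6
Total outcomes = 19
P = 6/19 = 0.3158

P = 0.3158


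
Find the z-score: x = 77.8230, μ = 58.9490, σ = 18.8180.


z = (77.8230 - 58.9490)/18.8180
= 18.8740/18.8180
= 1.0030

z = 1.0030


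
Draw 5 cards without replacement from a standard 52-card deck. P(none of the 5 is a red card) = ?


P(no red cards) = (26/52) × (25/51) × (24/50) × (23/49) × (22/48)
= 0.0253

P = 0.0253


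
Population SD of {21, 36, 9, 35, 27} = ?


Mean = 25.6000
Variance = 99.0400
SD = sqrt(99.0400) = 9.9519

SD = 9.9519


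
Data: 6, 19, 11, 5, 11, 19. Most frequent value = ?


Frequencies: 5:1, 6:1, 11:2, 19:2
Max frequency = 2
Mode = 11, 19

Mode = 11, 19


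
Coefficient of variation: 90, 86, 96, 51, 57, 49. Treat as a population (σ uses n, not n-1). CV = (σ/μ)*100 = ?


Mean = 71.5000
SD = 19.5342
CV = (19.5342/71.5000)*100 = 27.3205%

CV = 27.3205%


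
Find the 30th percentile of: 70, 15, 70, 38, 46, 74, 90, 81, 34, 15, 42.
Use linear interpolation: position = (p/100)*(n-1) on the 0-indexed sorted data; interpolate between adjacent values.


Sorted: 15, 15, 34, 38, 42, 46, 70, 70, 74, 81, 90
n = 11
Index = 30/100 * 10 = 3.0000
Lower = data[3] = 38, Upper = data[4] = 42
P30 = 38 + 0*(4) = 38.0000

P30 = 38.0000


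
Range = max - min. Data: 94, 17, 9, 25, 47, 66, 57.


Max = 94, Min = 9
Range = 94 - 9 = 85

Range = 85


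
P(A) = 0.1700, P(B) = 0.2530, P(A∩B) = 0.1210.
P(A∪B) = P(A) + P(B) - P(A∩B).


P(A∪B) = 0.1700 + 0.2530 - 0.1210
= 0.4230 - 0.1210
= 0.3020

P(A∪B) = 0.3020


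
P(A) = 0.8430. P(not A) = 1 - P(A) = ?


P(not A) = 1 - 0.8430 = 0.1570

P(not A) = 0.1570


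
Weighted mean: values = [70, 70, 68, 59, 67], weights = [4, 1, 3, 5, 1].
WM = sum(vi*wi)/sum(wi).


Numerator = 70*4 + 70*1 + 68*3 + 59*5 + 67*1 = 916
Denominator = 4 + 1 + 3 + 5 + 1 = 14
WM = 916/14 = 65.4286

WM = 65.4286


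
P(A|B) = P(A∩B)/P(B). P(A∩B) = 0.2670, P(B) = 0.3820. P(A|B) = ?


P(A|B) = 0.2670/0.3820 = 0.6990

P(A|B) = 0.6990


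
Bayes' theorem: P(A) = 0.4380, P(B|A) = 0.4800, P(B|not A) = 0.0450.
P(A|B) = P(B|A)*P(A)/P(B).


P(B) = P(B|A)*P(A) + P(B|A')*P(A')
= 0.4800*0.4380 + 0.0450*0.5620
= 0.210240 + 0.025290 = 0.235530
P(A|B) = 0.210240/0.235530 = 0.8926

P(A|B) = 0.8926


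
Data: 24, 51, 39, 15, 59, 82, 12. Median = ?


Sorted: 12, 15, 24, 39, 51, 59, 82
n = 7 (odd)
Middle value = 39

Median = 39


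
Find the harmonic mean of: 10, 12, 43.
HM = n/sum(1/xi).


Sum of reciprocals = 1/10 + 1/12 + 1/43 = 0.206589
HM = 3/0.206589 = 14.5216

HM = 14.5216


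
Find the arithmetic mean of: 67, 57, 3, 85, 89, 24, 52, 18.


Sum = 67 + 57 + 3 + 85 + 89 + 24 + 52 + 18 = 395
n = 8
Mean = 395/8 = 49.3750

Mean = 49.3750


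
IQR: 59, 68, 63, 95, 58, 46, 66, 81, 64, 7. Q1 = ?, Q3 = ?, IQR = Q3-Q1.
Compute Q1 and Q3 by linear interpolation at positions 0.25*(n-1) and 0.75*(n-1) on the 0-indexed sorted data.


Sorted: 7, 46, 58, 59, 63, 64, 66, 68, 81, 95
Q1 (25th %ile) = 58.2500
Q3 (75th %ile) = 67.5000
IQR = 67.5000 - 58.2500 = 9.2500

IQR = 9.2500


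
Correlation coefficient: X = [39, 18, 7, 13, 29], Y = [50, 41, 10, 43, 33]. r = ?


Mean X = 21.2000, Mean Y = 35.4000
SD X = 11.461239, SD Y = 13.807244
Cov = 104.320000
r = 104.320000/(11.461239*13.807244) = 0.6592

r = 0.6592


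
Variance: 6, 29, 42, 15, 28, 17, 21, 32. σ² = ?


Mean = 23.7500
Squared deviations: 315.0625, 27.5625, 333.0625, 76.5625, 18.0625, 45.5625, 7.5625, 68.0625
Sum = 891.5000
Variance = 891.5000/8 = 111.4375

Variance = 111.4375


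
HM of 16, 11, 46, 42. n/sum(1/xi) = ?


Sum of reciprocals = 1/16 + 1/11 + 1/46 + 1/42 = 0.198958
HM = 4/0.198958 = 20.1048

HM = 20.1048


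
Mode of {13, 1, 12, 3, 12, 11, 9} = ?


Frequencies: 1:1, 3:1, 9:1, 11:1, 12:2, 13:1
Max frequency = 2
Mode = 12

Mode = 12


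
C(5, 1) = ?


C(5,1) = 5!/(1! × 4!)
= 120/(1 × 24)
= 5

C(5,1) = 5


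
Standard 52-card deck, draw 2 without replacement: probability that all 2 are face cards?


P(all face cards) = (12/52) × (11/51)
= 0.0498

P = 0.0498


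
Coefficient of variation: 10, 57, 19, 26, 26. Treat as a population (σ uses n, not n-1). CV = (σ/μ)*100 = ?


Mean = 27.6000
SD = 15.8316
CV = (15.8316/27.6000)*100 = 57.3609%

CV = 57.3609%


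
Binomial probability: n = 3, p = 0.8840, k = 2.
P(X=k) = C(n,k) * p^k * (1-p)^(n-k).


C(3,2) = 3
p^2 = 0.781456
(1-p)^1 = 0.116000
P = 3 * 0.781456 * 0.116000 = 0.2719

P(X=2) = 0.2719


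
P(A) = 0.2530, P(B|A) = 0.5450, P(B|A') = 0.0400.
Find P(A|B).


P(B) = P(B|A)*P(A) + P(B|A')*P(A')
= 0.5450*0.2530 + 0.0400*0.7470
= 0.137885 + 0.029880 = 0.167765
P(A|B) = 0.137885/0.167765 = 0.8219

P(A|B) = 0.8219


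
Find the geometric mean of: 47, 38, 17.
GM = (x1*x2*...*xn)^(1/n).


Product = 47 × 38 × 17 = 30362
GM = 30362^(1/3) = 31.1968

GM = 31.1968


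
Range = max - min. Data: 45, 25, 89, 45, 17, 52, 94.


Max = 94, Min = 17
Range = 94 - 17 = 77

Range = 77


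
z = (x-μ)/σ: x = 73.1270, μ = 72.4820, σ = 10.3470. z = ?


z = (73.1270 - 72.4820)/10.3470
= 0.6450/10.3470
= 0.0623

z = 0.0623


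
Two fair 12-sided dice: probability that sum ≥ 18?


Total outcomes = 12×12 = 144
Favorable (sum ≥ 18): 28
P = 28/144 = 0.1944

P = 0.1944


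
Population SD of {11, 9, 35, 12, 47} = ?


Mean = 22.8000
Variance = 236.1600
SD = sqrt(236.1600) = 15.3675

SD = 15.3675


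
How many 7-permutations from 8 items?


P(8,7) = 8!/1!
= 40320/1
= 40320

P(8,7) = 40320


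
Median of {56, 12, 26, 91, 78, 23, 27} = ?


Sorted: 12, 23, 26, 27, 56, 78, 91
n = 7 (odd)
Middle value = 27

Median = 27


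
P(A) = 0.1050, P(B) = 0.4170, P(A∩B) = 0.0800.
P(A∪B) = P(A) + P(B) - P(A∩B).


P(A∪B) = 0.1050 + 0.4170 - 0.0800
= 0.5220 - 0.0800
= 0.4420

P(A∪B) = 0.4420


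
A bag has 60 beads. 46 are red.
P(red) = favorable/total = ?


P = 46/60 = 0.7667

P = 0.7667


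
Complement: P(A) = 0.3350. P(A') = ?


P(not A) = 1 - 0.3350 = 0.6650

P(not A) = 0.6650


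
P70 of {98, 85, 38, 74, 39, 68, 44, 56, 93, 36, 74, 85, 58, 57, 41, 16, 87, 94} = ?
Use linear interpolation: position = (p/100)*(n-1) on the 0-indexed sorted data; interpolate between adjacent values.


Sorted: 16, 36, 38, 39, 41, 44, 56, 57, 58, 68, 74, 74, 85, 85, 87, 93, 94, 98
n = 18
Index = 70/100 * 17 = 11.9000
Lower = data[11] = 74, Upper = data[12] = 85
P70 = 74 + 0.9000*(11) = 83.9000

P70 = 83.9000


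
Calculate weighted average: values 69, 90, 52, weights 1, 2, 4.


Numerator = 69*1 + 90*2 + 52*4 = 457
Denominator = 1 + 2 + 4 = 7
WM = 457/7 = 65.2857

WM = 65.2857


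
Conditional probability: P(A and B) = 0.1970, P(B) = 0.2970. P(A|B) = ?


P(A|B) = 0.1970/0.2970 = 0.6633

P(A|B) = 0.6633


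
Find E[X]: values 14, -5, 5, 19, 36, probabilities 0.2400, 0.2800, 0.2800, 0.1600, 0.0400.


E[X] = 14*0.2400 - 5*0.2800 + 5*0.2800 + 19*0.1600 + 36*0.0400
= 3.3600 - 1.4000 + 1.4000 + 3.0400 + 1.4400
= 7.8400

E[X] = 7.8400


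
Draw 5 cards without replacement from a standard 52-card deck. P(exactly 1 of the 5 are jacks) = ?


Hypergeometric: P(X=1) = C(4,1)·C(48,4) / C(52,5)
= 4 × 194580 / 2598960
= 778320/2598960 = 0.2995

P = 0.2995


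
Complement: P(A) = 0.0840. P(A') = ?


P(not A) = 1 - 0.0840 = 0.9160

P(not A) = 0.9160


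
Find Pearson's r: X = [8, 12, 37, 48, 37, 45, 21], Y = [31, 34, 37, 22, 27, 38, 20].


Mean X = 29.7143, Mean Y = 29.8571
SD X = 14.810366, SD Y = 6.577637
Cov = -0.040816
r = -0.040816/(14.810366*6.577637) = -0.0004

r = -0.0004


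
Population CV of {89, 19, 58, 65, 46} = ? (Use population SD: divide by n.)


Mean = 55.4000
SD = 22.9835
CV = (22.9835/55.4000)*100 = 41.4864%

CV = 41.4864%


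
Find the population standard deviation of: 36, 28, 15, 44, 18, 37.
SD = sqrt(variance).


Mean = 29.6667
Variance = 108.8889
SD = sqrt(108.8889) = 10.4350

SD = 10.4350


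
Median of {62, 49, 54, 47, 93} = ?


Sorted: 47, 49, 54, 62, 93
n = 5 (odd)
Middle value = 54

Median = 54


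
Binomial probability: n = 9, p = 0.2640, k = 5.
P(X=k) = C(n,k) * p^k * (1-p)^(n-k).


C(9,5) = 126
p^5 = 0.001282
(1-p)^4 = 0.293435
P = 126 * 0.001282 * 0.293435 = 0.0474

P(X=5) = 0.0474


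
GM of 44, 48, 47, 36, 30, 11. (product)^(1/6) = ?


Product = 44 × 48 × 47 × 36 × 30 × 11 = 1179256320
GM = 1179256320^(1/6) = 32.5038

GM = 32.5038


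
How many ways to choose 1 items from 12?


C(12,1) = 12!/(1! × 11!)
= 479001600/(1 × 39916800)
= 12

C(12,1) = 12


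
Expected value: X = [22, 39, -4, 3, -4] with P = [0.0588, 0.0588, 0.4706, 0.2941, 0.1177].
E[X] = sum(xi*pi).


E[X] = 22*0.0588 + 39*0.0588 - 4*0.4706 + 3*0.2941 - 4*0.1177
= 1.2936 + 2.2932 - 1.8824 + 0.8823 - 0.4708
= 2.1159

E[X] = 2.1159


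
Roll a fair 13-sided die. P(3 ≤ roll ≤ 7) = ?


Favorable outcomes (3 ≤ roll ≤ 7): 5
Total outcomes = 13
P = 5/13 = 0.3846

P = 0.3846


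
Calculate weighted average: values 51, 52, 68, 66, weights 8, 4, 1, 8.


Numerator = 51*8 + 52*4 + 68*1 + 66*8 = 1212
Denominator = 8 + 4 + 1 + 8 = 21
WM = 1212/21 = 57.7143

WM = 57.7143


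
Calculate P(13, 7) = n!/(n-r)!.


P(13,7) = 13!/6!
= 6227020800/720
= 8648640

P(13,7) = 8648640


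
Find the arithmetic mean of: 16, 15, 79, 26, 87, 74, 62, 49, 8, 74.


Sum = 16 + 15 + 79 + 26 + 87 + 74 + 62 + 49 + 8 + 74 = 490
n = 10
Mean = 490/10 = 49.0000

Mean = 49.0000


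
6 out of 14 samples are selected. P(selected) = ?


P = 6/14 = 0.4286

P = 0.4286


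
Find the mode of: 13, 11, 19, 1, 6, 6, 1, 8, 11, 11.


Frequencies: 1:2, 6:2, 8:1, 11:3, 13:1, 19:1
Max frequency = 3
Mode = 11

Mode = 11


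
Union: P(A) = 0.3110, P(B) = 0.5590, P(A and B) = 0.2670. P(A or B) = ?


P(A∪B) = 0.3110 + 0.5590 - 0.2670
= 0.8700 - 0.2670
= 0.6030

P(A∪B) = 0.6030


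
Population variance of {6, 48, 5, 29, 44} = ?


Mean = 26.4000
Squared deviations: 416.1600, 466.5600, 457.9600, 6.7600, 309.7600
Sum = 1657.2000
Variance = 1657.2000/5 = 331.4400

Variance = 331.4400


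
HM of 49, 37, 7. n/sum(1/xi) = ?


Sum of reciprocals = 1/49 + 1/37 + 1/7 = 0.190292
HM = 3/0.190292 = 15.7652

HM = 15.7652


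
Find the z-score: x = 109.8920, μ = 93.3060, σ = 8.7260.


z = (109.8920 - 93.3060)/8.7260
= 16.5860/8.7260
= 1.9008

z = 1.9008


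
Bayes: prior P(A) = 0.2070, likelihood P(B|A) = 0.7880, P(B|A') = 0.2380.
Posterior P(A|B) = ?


P(B) = P(B|A)*P(A) + P(B|A')*P(A')
= 0.7880*0.2070 + 0.2380*0.7930
= 0.163116 + 0.188734 = 0.351850
P(A|B) = 0.163116/0.351850 = 0.4636

P(A|B) = 0.4636


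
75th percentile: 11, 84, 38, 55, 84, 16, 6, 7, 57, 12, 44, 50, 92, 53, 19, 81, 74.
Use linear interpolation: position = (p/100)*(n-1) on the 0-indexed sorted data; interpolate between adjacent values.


Sorted: 6, 7, 11, 12, 16, 19, 38, 44, 50, 53, 55, 57, 74, 81, 84, 84, 92
n = 17
Index = 75/100 * 16 = 12.0000
Lower = data[12] = 74, Upper = data[13] = 81
P75 = 74 + 0*(7) = 74.0000

P75 = 74.0000


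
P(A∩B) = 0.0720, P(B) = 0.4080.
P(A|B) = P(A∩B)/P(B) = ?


P(A|B) = 0.0720/0.4080 = 0.1765

P(A|B) = 0.1765


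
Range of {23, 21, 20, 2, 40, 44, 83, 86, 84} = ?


Max = 86, Min = 2
Range = 86 - 2 = 84

Range = 84


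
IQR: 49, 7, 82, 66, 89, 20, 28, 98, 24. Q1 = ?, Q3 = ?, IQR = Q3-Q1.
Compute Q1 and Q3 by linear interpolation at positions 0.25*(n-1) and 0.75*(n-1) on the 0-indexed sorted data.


Sorted: 7, 20, 24, 28, 49, 66, 82, 89, 98
Q1 (25th %ile) = 24.0000
Q3 (75th %ile) = 82.0000
IQR = 82.0000 - 24.0000 = 58.0000

IQR = 58.0000


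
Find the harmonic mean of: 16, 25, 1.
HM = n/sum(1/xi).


Sum of reciprocals = 1/16 + 1/25 + 1/1 = 1.102500
HM = 3/1.102500 = 2.7211

HM = 2.7211


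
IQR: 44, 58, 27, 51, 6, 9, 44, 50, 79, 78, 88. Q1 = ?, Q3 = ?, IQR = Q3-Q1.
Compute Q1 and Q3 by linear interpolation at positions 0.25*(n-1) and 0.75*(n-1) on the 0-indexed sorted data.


Sorted: 6, 9, 27, 44, 44, 50, 51, 58, 78, 79, 88
Q1 (25th %ile) = 35.5000
Q3 (75th %ile) = 68.0000
IQR = 68.0000 - 35.5000 = 32.5000

IQR = 32.5000


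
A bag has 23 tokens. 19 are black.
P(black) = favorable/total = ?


P = 19/23 = 0.8261

P = 0.8261


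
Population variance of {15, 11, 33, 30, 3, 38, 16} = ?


Mean = 20.8571
Squared deviations: 34.3061, 97.1633, 147.4490, 83.5918, 318.8776, 293.8776, 23.5918
Sum = 998.8571
Variance = 998.8571/7 = 142.6939

Variance = 142.6939


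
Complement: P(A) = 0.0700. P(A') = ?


P(not A) = 1 - 0.0700 = 0.9300

P(not A) = 0.9300


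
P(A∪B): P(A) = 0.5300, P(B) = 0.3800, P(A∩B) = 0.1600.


P(A∪B) = 0.5300 + 0.3800 - 0.1600
= 0.9100 - 0.1600
= 0.7500

P(A∪B) = 0.7500


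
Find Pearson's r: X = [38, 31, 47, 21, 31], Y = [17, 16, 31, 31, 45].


Mean X = 33.6000, Mean Y = 28.0000
SD X = 8.616264, SD Y = 10.695794
Cov = -11.800000
r = -11.800000/(8.616264*10.695794) = -0.1280

r = -0.1280


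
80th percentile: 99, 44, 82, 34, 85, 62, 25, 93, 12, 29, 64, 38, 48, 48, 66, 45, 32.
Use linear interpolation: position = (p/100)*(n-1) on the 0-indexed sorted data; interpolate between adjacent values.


Sorted: 12, 25, 29, 32, 34, 38, 44, 45, 48, 48, 62, 64, 66, 82, 85, 93, 99
n = 17
Index = 80/100 * 16 = 12.8000
Lower = data[12] = 66, Upper = data[13] = 82
P80 = 66 + 0.8000*(16) = 78.8000

P80 = 78.8000


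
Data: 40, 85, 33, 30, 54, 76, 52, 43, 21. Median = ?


Sorted: 21, 30, 33, 40, 43, 52, 54, 76, 85
n = 9 (odd)
Middle value = 43

Median = 43


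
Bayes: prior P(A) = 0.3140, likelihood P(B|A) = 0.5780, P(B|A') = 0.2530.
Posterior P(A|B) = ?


P(B) = P(B|A)*P(A) + P(B|A')*P(A')
= 0.5780*0.3140 + 0.2530*0.6860
= 0.181492 + 0.173558 = 0.355050
P(A|B) = 0.181492/0.355050 = 0.5112

P(A|B) = 0.5112


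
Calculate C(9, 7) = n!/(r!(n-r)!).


C(9,7) = 9!/(7! × 2!)
= 362880/(5040 × 2)
= 36

C(9,7) = 36


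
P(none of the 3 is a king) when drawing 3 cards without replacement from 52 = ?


P(no kings) = (48/52) × (47/51) × (46/50)
= 0.7826

P = 0.7826


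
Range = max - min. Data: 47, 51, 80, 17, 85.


Max = 85, Min = 17
Range = 85 - 17 = 68

Range = 68


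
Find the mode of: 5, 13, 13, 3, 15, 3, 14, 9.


Frequencies: 3:2, 5:1, 9:1, 13:2, 14:1, 15:1
Max frequency = 2
Mode = 3, 13

Mode = 3, 13


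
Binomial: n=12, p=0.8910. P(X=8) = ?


C(12,8) = 495
p^8 = 0.397211
(1-p)^4 = 0.000141
P = 495 * 0.397211 * 0.000141 = 0.0278

P(X=8) = 0.0278


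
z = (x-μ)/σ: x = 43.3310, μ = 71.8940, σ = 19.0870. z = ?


z = (43.3310 - 71.8940)/19.0870
= -28.5630/19.0870
= -1.4965

z = -1.4965


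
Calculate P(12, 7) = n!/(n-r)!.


P(12,7) = 12!/5!
= 479001600/120
= 3991680

P(12,7) = 3991680


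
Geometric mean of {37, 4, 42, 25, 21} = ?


Product = 37 × 4 × 42 × 25 × 21 = 3263400
GM = 3263400^(1/5) = 20.0786

GM = 20.0786


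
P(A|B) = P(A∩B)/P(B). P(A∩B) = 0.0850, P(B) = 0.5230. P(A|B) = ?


P(A|B) = 0.0850/0.5230 = 0.1625

P(A|B) = 0.1625


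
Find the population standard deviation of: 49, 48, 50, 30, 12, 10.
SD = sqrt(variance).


Mean = 33.1667
Variance = 291.4722
SD = sqrt(291.4722) = 17.0726

SD = 17.0726


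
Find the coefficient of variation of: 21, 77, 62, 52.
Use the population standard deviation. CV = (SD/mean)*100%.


Mean = 53.0000
SD = 20.5061
CV = (20.5061/53.0000)*100 = 38.6907%

CV = 38.6907%


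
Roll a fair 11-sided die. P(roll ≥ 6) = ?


Favorable outcomes (roll ≥ 6): 6
Total outcomes = 11
P = 6/11 = 0.5455

P = 0.5455


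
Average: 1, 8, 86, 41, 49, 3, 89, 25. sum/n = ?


Sum = 1 + 8 + 86 + 41 + 49 + 3 + 89 + 25 = 302
n = 8
Mean = 302/8 = 37.7500

Mean = 37.7500


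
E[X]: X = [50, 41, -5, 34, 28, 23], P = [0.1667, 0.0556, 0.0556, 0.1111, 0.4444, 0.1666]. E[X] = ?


E[X] = 50*0.1667 + 41*0.0556 - 5*0.0556 + 34*0.1111 + 28*0.4444 + 23*0.1666
= 8.3350 + 2.2796 - 0.2780 + 3.7774 + 12.4432 + 3.8318
= 30.3890

E[X] = 30.3890


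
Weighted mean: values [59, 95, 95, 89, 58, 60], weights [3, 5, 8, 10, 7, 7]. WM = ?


Numerator = 59*3 + 95*5 + 95*8 + 89*10 + 58*7 + 60*7 = 3128
Denominator = 3 + 5 + 8 + 10 + 7 + 7 = 40
WM = 3128/40 = 78.2000

WM = 78.2000


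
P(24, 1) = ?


P(24,1) = 24!/23!
= 620448401733239439360000/25852016738884976640000
= 24

P(24,1) = 24


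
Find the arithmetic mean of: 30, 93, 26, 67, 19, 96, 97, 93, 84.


Sum = 30 + 93 + 26 + 67 + 19 + 96 + 97 + 93 + 84 = 605
n = 9
Mean = 605/9 = 67.2222

Mean = 67.2222


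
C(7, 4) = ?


C(7,4) = 7!/(4! × 3!)
= 5040/(24 × 6)
= 35

C(7,4) = 35


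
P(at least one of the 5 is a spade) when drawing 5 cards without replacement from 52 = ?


P(at least one) = 1 - P(none)
P(none) = (39/52) × (38/51) × (37/50) × (36/49) × (35/48) = 0.221534
P(at least one) = 1 - 0.221534 = 0.7785

P = 0.7785
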